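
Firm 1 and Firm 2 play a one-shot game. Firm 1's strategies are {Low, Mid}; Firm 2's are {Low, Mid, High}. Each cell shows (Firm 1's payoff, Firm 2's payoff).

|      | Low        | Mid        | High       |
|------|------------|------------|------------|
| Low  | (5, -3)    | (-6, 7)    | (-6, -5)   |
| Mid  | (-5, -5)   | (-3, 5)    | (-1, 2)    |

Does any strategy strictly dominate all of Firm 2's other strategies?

Check whether one of Firm 2's strategies beats all alternatives regardless of what the opponent does.
Mid strictly dominates: vs Low: 7 > each of {-3, -5}; vs Mid: 5 > each of {-5, 2}.

Mid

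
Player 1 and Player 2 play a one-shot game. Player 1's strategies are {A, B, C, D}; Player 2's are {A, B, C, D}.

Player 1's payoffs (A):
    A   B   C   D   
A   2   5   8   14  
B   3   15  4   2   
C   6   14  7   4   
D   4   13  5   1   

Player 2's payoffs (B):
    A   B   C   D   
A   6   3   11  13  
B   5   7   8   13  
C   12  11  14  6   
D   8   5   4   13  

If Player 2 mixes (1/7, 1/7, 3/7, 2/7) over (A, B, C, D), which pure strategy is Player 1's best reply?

A

Compute Player 1's expected payoff from each pure strategy against the given mix.
A: (1/7)·2 + (1/7)·5 + (3/7)·8 + (2/7)·14 = 59/7
B: (1/7)·3 + (1/7)·15 + (3/7)·4 + (2/7)·2 = 34/7
C: (1/7)·6 + (1/7)·14 + (3/7)·7 + (2/7)·4 = 7
D: (1/7)·4 + (1/7)·13 + (3/7)·5 + (2/7)·1 = 34/7
Highest expected payoff is 59/7, from A.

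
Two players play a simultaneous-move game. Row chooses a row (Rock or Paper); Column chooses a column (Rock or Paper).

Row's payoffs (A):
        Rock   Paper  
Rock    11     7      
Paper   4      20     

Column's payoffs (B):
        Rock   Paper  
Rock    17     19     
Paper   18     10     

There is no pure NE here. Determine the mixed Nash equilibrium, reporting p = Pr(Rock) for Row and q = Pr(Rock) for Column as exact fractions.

p = 4/5, q = 13/20

Each player's mixing probability is pinned down by making the *other* player indifferent.
Column indifferent between Rock and Paper: p·17 + (1−p)·18 = p·19 + (1−p)·10 ⟹ 18 + (-1)p = 10 + 9p ⟹ p = 4/5.
Row indifferent between Rock and Paper: q·11 + (1−q)·7 = q·4 + (1−q)·20 ⟹ 7 + 4q = 20 + (-16)q ⟹ q = 13/20.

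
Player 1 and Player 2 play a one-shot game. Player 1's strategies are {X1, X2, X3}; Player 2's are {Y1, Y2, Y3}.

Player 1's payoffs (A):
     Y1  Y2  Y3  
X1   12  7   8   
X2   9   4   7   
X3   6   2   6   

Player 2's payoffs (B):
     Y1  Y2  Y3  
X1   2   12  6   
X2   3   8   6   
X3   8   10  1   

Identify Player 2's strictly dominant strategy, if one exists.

A strategy is strictly dominant if it gives Player 2 a strictly higher payoff than every other strategy, against every choice by the opponent.
Y2 strictly dominates: vs X1: 12 > each of {2, 6}; vs X2: 8 > each of {3, 6}; vs X3: 10 > each of {8, 1}.

Y2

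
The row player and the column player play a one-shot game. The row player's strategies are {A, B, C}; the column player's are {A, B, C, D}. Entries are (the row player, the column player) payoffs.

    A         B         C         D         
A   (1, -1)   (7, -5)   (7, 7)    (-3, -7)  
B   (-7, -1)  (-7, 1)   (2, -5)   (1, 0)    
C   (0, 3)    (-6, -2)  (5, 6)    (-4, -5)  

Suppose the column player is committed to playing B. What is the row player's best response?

With the column player fixed at B, the row player's payoffs are: A → 7, B → -7, C → -6.
The maximum is 7, achieved by A.

A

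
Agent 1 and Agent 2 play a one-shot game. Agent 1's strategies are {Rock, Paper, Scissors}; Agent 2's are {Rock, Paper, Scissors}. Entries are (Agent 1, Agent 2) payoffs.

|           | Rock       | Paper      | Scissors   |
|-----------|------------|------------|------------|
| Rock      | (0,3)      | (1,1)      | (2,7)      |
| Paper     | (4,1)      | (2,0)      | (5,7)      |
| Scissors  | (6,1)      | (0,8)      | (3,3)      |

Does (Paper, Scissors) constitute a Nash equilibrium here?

Yes

Holding Agent 2 at Scissors: Agent 1 gets 5 from Paper, versus 2 from Rock, 3 from Scissors. No profitable deviation for Agent 1.
Holding Agent 1 at Paper: Agent 2 gets 7 from Scissors, versus 1 from Rock, 0 from Paper. No profitable deviation for Agent 2 either.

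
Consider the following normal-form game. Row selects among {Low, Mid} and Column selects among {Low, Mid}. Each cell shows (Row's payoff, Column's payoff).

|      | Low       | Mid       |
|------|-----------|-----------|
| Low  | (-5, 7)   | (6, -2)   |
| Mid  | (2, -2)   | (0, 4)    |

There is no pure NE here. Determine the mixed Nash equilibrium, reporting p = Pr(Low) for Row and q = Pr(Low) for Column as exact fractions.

Each player's mixing probability is pinned down by making the *other* player indifferent.
Column indifferent between Low and Mid: p·7 + (1−p)·(-2) = p·(-2) + (1−p)·4 ⟹ (-2) + 9p = 4 + (-6)p ⟹ p = 2/5.
Row indifferent between Low and Mid: q·(-5) + (1−q)·6 = q·2 + (1−q)·0 ⟹ 6 + (-11)q = 0 + 2q ⟹ q = 6/13.

p = 2/5, q = 6/13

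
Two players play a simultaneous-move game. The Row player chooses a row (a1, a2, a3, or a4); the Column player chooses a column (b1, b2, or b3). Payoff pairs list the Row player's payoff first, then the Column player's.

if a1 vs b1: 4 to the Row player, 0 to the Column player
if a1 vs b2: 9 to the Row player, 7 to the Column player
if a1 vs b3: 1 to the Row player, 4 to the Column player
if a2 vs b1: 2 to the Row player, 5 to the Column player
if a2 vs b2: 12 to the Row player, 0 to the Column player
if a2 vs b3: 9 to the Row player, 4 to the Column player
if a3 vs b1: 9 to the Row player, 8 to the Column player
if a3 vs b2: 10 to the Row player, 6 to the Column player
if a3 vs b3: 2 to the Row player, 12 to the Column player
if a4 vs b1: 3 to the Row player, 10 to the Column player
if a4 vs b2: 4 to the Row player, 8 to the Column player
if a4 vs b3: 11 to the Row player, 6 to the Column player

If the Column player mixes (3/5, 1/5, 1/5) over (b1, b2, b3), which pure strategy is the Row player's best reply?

a3

Compute the Row player's expected payoff from each pure strategy against the given mix.
a1: (3/5)·4 + (1/5)·9 + (1/5)·1 = 22/5
a2: (3/5)·2 + (1/5)·12 + (1/5)·9 = 27/5
a3: (3/5)·9 + (1/5)·10 + (1/5)·2 = 39/5
a4: (3/5)·3 + (1/5)·4 + (1/5)·11 = 24/5
Highest expected payoff is 39/5, from a3.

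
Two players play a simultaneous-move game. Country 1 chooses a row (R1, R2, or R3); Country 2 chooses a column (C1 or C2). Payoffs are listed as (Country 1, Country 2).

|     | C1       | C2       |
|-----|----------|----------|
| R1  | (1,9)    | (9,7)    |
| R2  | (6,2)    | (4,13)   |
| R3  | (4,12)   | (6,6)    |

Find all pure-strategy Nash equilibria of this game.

None

Find each player's best response to every opponent strategy; NE are the intersections.
Country 1's best responses — vs C1: R2 (payoff 6); vs C2: R1 (payoff 9).
Country 2's best responses — vs R1: C1 (payoff 9); vs R2: C2 (payoff 13); vs R3: C1 (payoff 12).
No cell has both players best-responding. For instance, Country 1's best reply to C2 is R1, but against R1 Country 2 prefers C1 over C2.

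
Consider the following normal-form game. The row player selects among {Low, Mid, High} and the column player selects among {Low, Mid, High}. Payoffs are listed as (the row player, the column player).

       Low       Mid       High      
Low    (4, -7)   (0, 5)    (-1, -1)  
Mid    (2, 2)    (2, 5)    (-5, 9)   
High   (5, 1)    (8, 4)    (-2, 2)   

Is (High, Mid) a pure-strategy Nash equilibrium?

Holding the column player at Mid: the row player gets 8 from High, versus 0 from Low, 2 from Mid. No profitable deviation for the row player.
Holding the row player at High: the column player gets 4 from Mid, versus 1 from Low, 2 from High. No profitable deviation for the column player either.

Yes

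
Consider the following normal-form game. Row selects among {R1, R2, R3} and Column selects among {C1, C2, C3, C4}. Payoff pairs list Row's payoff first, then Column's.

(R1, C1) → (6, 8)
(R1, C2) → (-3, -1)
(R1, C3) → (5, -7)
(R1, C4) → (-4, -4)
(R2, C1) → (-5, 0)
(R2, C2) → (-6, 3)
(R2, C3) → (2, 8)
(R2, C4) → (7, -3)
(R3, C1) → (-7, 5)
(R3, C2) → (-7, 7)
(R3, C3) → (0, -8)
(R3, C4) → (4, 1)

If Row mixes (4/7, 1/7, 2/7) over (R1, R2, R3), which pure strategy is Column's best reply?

Column's best reply maximizes expected payoff against the mix.
C1: (4/7)·8 + (1/7)·0 + (2/7)·5 = 6
C2: (4/7)·(-1) + (1/7)·3 + (2/7)·7 = 13/7
C3: (4/7)·(-7) + (1/7)·8 + (2/7)·(-8) = -36/7
C4: (4/7)·(-4) + (1/7)·(-3) + (2/7)·1 = -17/7
Highest expected payoff is 6, from C1.

C1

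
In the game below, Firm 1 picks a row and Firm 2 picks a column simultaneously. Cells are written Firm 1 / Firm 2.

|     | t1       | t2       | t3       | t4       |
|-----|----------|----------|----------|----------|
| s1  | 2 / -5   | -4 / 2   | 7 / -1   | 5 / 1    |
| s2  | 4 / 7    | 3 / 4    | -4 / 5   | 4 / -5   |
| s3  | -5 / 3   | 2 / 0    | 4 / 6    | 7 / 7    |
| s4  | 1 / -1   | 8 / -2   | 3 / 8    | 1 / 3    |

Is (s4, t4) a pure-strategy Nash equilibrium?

Holding Firm 2 at t4: Firm 1 gets 1 from s4 but could get 7 by switching to s3. Firm 1 has a profitable deviation.

No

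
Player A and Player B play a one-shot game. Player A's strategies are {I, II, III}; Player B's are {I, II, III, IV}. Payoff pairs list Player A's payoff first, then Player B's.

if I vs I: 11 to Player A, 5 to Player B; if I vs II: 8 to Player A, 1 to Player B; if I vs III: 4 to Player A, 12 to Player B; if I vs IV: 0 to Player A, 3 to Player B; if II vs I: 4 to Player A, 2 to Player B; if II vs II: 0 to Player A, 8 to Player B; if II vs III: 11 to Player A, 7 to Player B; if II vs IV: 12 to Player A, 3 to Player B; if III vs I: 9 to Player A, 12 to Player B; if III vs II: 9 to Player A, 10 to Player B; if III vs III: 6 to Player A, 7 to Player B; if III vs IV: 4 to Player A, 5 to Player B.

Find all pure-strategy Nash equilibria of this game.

None

Check mutual best responses: a cell is a NE iff neither player can gain by unilaterally deviating.
Player A's best responses — vs I: I (payoff 11); vs II: III (payoff 9); vs III: II (payoff 11); vs IV: II (payoff 12).
Player B's best responses — vs I: III (payoff 12); vs II: II (payoff 8); vs III: I (payoff 12).
No cell has both players best-responding. For instance, Player A's best reply to III is II, but against II Player B prefers II over III.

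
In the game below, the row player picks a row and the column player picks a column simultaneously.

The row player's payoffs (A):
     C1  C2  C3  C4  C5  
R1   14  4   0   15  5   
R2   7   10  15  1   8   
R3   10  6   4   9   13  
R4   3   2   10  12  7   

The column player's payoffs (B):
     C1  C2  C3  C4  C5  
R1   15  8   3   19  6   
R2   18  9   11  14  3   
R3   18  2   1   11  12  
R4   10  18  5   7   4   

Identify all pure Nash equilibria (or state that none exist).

(R1, C4)

A profile is a Nash equilibrium when each player is best-responding to the other.
The row player's best responses — vs C1: R1 (payoff 14); vs C2: R2 (payoff 10); vs C3: R2 (payoff 15); vs C4: R1 (payoff 15); vs C5: R3 (payoff 13).
The column player's best responses — vs R1: C4 (payoff 19); vs R2: C1 (payoff 18); vs R3: C1 (payoff 18); vs R4: C2 (payoff 18).
The only mutual best response is (R1, C4); neither player gains by switching there.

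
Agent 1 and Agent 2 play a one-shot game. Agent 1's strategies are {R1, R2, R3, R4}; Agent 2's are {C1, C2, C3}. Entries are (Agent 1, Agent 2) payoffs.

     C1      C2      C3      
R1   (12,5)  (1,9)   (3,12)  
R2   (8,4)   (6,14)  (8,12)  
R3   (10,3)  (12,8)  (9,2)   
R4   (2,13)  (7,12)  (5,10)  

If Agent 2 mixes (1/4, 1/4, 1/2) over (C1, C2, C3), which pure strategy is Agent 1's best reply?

Agent 1's best reply maximizes expected payoff against the mix.
R1: (1/4)·12 + (1/4)·1 + (1/2)·3 = 19/4
R2: (1/4)·8 + (1/4)·6 + (1/2)·8 = 15/2
R3: (1/4)·10 + (1/4)·12 + (1/2)·9 = 10
R4: (1/4)·2 + (1/4)·7 + (1/2)·5 = 19/4
Highest expected payoff is 10, from R3.

R3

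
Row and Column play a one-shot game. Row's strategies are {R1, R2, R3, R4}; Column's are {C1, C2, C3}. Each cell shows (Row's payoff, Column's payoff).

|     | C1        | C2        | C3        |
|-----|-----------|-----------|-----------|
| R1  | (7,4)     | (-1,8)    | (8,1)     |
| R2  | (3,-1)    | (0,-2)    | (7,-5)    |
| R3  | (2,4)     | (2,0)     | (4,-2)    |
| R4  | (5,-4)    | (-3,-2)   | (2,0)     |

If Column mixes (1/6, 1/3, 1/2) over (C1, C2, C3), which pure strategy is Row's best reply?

R1

Row's best reply maximizes expected payoff against the mix.
R1: (1/6)·7 + (1/3)·(-1) + (1/2)·8 = 29/6
R2: (1/6)·3 + (1/3)·0 + (1/2)·7 = 4
R3: (1/6)·2 + (1/3)·2 + (1/2)·4 = 3
R4: (1/6)·5 + (1/3)·(-3) + (1/2)·2 = 5/6
Highest expected payoff is 29/6, from R1.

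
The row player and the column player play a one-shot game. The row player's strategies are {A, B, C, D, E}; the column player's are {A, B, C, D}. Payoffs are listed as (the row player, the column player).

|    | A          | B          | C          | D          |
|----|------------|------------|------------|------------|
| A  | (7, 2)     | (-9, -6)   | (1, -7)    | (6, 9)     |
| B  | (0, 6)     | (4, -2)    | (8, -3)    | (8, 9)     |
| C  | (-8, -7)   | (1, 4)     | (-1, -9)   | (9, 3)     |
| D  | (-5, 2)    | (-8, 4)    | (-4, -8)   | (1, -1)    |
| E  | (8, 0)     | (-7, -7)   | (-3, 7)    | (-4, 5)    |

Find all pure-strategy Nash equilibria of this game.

None

A profile is a Nash equilibrium when each player is best-responding to the other.
The row player's best responses — vs A: E (payoff 8); vs B: B (payoff 4); vs C: B (payoff 8); vs D: C (payoff 9).
The column player's best responses — vs A: D (payoff 9); vs B: D (payoff 9); vs C: B (payoff 4); vs D: B (payoff 4); vs E: C (payoff 7).
No cell has both players best-responding. For instance, the row player's best reply to A is E, but against E the column player prefers C over A.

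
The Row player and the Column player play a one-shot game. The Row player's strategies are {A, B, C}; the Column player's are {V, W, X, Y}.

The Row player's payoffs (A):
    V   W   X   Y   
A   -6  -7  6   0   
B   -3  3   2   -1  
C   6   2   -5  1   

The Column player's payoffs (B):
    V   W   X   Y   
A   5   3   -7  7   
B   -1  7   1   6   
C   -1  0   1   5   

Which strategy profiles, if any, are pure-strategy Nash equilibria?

A profile is a Nash equilibrium when each player is best-responding to the other.
The Row player's best responses — vs V: C (payoff 6); vs W: B (payoff 3); vs X: A (payoff 6); vs Y: C (payoff 1).
The Column player's best responses — vs A: Y (payoff 7); vs B: W (payoff 7); vs C: Y (payoff 5).
Mutual best responses occur at (B, W) and (C, Y); at each, neither player gains by switching.

(B, W) and (C, Y)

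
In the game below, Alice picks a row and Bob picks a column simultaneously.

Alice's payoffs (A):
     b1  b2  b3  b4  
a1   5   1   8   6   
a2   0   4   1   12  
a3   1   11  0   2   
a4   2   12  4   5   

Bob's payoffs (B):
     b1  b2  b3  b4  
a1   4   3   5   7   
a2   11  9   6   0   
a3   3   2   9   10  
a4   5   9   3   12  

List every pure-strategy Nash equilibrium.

No pure-strategy Nash equilibrium

Find each player's best response to every opponent strategy; NE are the intersections.
Alice's best responses — vs b1: a1 (payoff 5); vs b2: a4 (payoff 12); vs b3: a1 (payoff 8); vs b4: a2 (payoff 12).
Bob's best responses — vs a1: b4 (payoff 7); vs a2: b1 (payoff 11); vs a3: b4 (payoff 10); vs a4: b4 (payoff 12).
No cell has both players best-responding. For instance, Alice's best reply to b2 is a4, but against a4 Bob prefers b4 over b2.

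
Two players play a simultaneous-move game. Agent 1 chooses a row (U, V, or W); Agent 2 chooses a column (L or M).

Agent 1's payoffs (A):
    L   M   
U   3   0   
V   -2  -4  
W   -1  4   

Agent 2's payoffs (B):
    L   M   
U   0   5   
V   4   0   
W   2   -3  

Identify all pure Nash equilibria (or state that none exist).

No pure-strategy Nash equilibrium

A profile is a Nash equilibrium when each player is best-responding to the other.
Agent 1's best responses — vs L: U (payoff 3); vs M: W (payoff 4).
Agent 2's best responses — vs U: M (payoff 5); vs V: L (payoff 4); vs W: L (payoff 2).
No cell has both players best-responding. For instance, Agent 1's best reply to L is U, but against U Agent 2 prefers M over L.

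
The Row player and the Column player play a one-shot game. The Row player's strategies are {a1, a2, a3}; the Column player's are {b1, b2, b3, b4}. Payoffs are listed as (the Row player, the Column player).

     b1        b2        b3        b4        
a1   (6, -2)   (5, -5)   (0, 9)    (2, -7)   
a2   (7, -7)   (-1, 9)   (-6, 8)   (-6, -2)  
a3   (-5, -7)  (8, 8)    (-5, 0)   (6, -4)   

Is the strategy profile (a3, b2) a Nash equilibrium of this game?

Yes

Holding the Column player at b2: the Row player gets 8 from a3, versus 5 from a1, -1 from a2. No profitable deviation for the Row player.
Holding the Row player at a3: the Column player gets 8 from b2, versus -7 from b1, 0 from b3, -4 from b4. No profitable deviation for the Column player either.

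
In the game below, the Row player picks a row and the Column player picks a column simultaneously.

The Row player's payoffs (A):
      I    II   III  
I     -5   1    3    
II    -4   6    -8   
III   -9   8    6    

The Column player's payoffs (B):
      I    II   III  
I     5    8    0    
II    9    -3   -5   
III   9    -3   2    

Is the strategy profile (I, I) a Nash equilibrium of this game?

No

Holding the Column player at I: the Row player gets -5 from I but could get -4 by switching to II. The Row player has a profitable deviation.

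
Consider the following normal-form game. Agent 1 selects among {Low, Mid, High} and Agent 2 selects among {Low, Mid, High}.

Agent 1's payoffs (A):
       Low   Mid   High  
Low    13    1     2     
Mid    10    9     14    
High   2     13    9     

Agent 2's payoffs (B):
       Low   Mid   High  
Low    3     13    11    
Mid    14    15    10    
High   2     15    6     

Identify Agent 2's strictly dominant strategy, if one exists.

Mid

A strategy is strictly dominant if it gives Agent 2 a strictly higher payoff than every other strategy, against every choice by the opponent.
Mid strictly dominates: vs Low: 13 > each of {3, 11}; vs Mid: 15 > each of {14, 10}; vs High: 15 > each of {2, 6}.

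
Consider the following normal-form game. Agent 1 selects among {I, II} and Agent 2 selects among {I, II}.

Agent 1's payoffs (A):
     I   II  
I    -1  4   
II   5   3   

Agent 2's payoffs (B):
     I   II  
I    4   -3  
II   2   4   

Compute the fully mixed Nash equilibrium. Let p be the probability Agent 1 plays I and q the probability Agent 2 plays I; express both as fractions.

p = 2/9, q = 1/7

Each player's mixing probability is pinned down by making the *other* player indifferent.
Agent 2 indifferent between I and II: p·4 + (1−p)·2 = p·(-3) + (1−p)·4 ⟹ 2 + 2p = 4 + (-7)p ⟹ p = 2/9.
Agent 1 indifferent between I and II: q·(-1) + (1−q)·4 = q·5 + (1−q)·3 ⟹ 4 + (-5)q = 3 + 2q ⟹ q = 1/7.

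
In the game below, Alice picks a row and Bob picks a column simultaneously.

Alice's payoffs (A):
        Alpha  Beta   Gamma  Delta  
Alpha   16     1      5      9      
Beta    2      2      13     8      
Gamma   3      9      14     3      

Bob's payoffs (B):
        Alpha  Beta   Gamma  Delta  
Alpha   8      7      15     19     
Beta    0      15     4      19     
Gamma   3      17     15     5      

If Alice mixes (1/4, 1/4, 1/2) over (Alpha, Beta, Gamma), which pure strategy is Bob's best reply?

Bob's best reply maximizes expected payoff against the mix.
Alpha: (1/4)·8 + (1/4)·0 + (1/2)·3 = 7/2
Beta: (1/4)·7 + (1/4)·15 + (1/2)·17 = 14
Gamma: (1/4)·15 + (1/4)·4 + (1/2)·15 = 49/4
Delta: (1/4)·19 + (1/4)·19 + (1/2)·5 = 12
Highest expected payoff is 14, from Beta.

Beta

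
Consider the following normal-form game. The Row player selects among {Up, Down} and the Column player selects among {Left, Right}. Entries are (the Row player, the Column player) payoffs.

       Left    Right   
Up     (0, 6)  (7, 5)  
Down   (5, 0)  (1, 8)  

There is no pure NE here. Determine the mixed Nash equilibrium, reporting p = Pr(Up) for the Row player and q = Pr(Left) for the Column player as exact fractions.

Each player's mixing probability is pinned down by making the *other* player indifferent.
The Column player indifferent between Left and Right: p·6 + (1−p)·0 = p·5 + (1−p)·8 ⟹ 0 + 6p = 8 + (-3)p ⟹ p = 8/9.
The Row player indifferent between Up and Down: q·0 + (1−q)·7 = q·5 + (1−q)·1 ⟹ 7 + (-7)q = 1 + 4q ⟹ q = 6/11.

p = 8/9, q = 6/11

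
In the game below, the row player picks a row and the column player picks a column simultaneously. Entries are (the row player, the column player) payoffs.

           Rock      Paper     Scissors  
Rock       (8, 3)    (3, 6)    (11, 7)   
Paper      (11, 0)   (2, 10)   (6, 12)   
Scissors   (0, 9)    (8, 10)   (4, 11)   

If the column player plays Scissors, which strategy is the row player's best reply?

Rock

With the column player fixed at Scissors, the row player's payoffs are: Rock → 11, Paper → 6, Scissors → 4.
The maximum is 11, achieved by Rock.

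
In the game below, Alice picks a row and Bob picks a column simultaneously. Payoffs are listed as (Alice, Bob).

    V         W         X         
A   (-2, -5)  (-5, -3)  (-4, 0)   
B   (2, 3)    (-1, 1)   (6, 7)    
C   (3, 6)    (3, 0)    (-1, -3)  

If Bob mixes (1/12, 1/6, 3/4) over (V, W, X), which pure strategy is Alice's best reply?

Alice's best reply maximizes expected payoff against the mix.
A: (1/12)·(-2) + (1/6)·(-5) + (3/4)·(-4) = -4
B: (1/12)·2 + (1/6)·(-1) + (3/4)·6 = 9/2
C: (1/12)·3 + (1/6)·3 + (3/4)·(-1) = 0
Highest expected payoff is 9/2, from B.

B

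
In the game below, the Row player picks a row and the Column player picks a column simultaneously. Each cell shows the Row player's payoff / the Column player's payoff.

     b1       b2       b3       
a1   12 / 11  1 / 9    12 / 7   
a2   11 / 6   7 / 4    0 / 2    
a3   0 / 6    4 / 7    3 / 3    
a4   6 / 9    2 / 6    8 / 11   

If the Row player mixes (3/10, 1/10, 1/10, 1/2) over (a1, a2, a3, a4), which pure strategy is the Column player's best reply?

The Column player's best reply maximizes expected payoff against the mix.
b1: (3/10)·11 + (1/10)·6 + (1/10)·6 + (1/2)·9 = 9
b2: (3/10)·9 + (1/10)·4 + (1/10)·7 + (1/2)·6 = 34/5
b3: (3/10)·7 + (1/10)·2 + (1/10)·3 + (1/2)·11 = 81/10
Highest expected payoff is 9, from b1.

b1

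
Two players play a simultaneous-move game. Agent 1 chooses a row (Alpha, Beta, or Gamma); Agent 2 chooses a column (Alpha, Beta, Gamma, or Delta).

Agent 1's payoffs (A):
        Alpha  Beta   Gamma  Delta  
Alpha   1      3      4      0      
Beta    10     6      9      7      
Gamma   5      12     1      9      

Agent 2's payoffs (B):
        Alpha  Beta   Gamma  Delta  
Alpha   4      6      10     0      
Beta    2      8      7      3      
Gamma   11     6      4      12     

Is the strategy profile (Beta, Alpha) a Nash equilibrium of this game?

No

Holding Agent 2 at Alpha: Agent 1 gets 10 from Beta, versus 1 from Alpha, 5 from Gamma. No profitable deviation for Agent 1.
Holding Agent 1 at Beta: Agent 2 gets 2 from Alpha but could get 8 by switching to Beta. Agent 2 has a profitable deviation.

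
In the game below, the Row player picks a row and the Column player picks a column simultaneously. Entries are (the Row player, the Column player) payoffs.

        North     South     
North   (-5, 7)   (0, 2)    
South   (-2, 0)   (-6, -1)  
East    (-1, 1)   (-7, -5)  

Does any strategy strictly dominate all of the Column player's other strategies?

North

A strategy is strictly dominant if it gives the Column player a strictly higher payoff than every other strategy, against every choice by the opponent.
North strictly dominates: vs North: 7 > 2; vs South: 0 > -1; vs East: 1 > -5.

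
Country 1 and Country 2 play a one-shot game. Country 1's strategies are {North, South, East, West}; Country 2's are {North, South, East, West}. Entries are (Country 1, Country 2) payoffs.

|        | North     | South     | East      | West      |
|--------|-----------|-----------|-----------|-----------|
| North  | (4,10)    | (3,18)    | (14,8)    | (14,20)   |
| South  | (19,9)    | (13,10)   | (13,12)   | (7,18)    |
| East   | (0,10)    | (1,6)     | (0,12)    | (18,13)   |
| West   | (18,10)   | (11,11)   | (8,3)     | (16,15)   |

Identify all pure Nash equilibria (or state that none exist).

(East, West)

Find each player's best response to every opponent strategy; NE are the intersections.
Country 1's best responses — vs North: South (payoff 19); vs South: South (payoff 13); vs East: North (payoff 14); vs West: East (payoff 18).
Country 2's best responses — vs North: West (payoff 20); vs South: West (payoff 18); vs East: West (payoff 13); vs West: West (payoff 15).
The only mutual best response is (East, West); neither player gains by switching there.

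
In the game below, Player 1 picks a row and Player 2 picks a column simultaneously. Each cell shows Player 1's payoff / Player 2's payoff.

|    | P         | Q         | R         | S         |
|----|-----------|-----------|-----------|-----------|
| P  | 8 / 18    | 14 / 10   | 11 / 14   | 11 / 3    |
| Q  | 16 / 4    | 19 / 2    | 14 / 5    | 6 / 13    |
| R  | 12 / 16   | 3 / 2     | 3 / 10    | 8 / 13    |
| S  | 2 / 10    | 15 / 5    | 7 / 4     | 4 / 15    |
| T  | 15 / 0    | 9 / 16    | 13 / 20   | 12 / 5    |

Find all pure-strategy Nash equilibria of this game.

There is no pure-strategy Nash equilibrium

A profile is a Nash equilibrium when each player is best-responding to the other.
Player 1's best responses — vs P: Q (payoff 16); vs Q: Q (payoff 19); vs R: Q (payoff 14); vs S: T (payoff 12).
Player 2's best responses — vs P: P (payoff 18); vs Q: S (payoff 13); vs R: P (payoff 16); vs S: S (payoff 15); vs T: R (payoff 20).
No cell has both players best-responding. For instance, Player 1's best reply to R is Q, but against Q Player 2 prefers S over R.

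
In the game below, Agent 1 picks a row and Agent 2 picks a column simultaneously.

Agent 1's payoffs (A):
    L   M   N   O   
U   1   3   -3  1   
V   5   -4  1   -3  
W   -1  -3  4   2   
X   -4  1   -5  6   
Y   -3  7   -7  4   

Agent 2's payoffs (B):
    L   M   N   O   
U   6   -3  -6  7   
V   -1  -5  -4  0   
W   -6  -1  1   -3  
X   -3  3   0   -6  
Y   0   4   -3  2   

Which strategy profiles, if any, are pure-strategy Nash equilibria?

(W, N) and (Y, M)

Check mutual best responses: a cell is a NE iff neither player can gain by unilaterally deviating.
Agent 1's best responses — vs L: V (payoff 5); vs M: Y (payoff 7); vs N: W (payoff 4); vs O: X (payoff 6).
Agent 2's best responses — vs U: O (payoff 7); vs V: O (payoff 0); vs W: N (payoff 1); vs X: M (payoff 3); vs Y: M (payoff 4).
Mutual best responses occur at (W, N) and (Y, M); at each, neither player gains by switching.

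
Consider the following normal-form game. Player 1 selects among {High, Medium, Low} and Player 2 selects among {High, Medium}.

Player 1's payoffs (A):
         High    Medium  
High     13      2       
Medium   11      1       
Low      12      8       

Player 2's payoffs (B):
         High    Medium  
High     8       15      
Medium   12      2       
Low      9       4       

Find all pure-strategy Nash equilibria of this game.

None

A profile is a Nash equilibrium when each player is best-responding to the other.
Player 1's best responses — vs High: High (payoff 13); vs Medium: Low (payoff 8).
Player 2's best responses — vs High: Medium (payoff 15); vs Medium: High (payoff 12); vs Low: High (payoff 9).
No cell has both players best-responding. For instance, Player 1's best reply to Medium is Low, but against Low Player 2 prefers High over Medium.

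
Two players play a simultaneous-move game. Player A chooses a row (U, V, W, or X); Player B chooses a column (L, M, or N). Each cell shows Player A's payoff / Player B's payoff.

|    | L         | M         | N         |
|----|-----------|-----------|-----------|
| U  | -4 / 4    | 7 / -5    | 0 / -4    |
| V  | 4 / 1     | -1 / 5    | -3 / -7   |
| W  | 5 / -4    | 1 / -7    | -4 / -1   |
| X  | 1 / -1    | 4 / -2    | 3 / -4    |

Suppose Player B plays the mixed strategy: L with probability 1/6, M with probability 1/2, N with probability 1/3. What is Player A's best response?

Player A's best reply maximizes expected payoff against the mix.
U: (1/6)·(-4) + (1/2)·7 + (1/3)·0 = 17/6
V: (1/6)·4 + (1/2)·(-1) + (1/3)·(-3) = -5/6
W: (1/6)·5 + (1/2)·1 + (1/3)·(-4) = 0
X: (1/6)·1 + (1/2)·4 + (1/3)·3 = 19/6
Highest expected payoff is 19/6, from X.

X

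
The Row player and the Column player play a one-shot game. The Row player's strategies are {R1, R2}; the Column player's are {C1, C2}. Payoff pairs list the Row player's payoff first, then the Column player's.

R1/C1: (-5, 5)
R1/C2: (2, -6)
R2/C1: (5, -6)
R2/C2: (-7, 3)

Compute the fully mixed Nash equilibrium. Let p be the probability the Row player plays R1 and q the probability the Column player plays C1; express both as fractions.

p = 9/20, q = 9/19

In a mixed NE each player is indifferent between their pure strategies, so the opponent's mix sets the indifference.
The Column player indifferent between C1 and C2: p·5 + (1−p)·(-6) = p·(-6) + (1−p)·3 ⟹ (-6) + 11p = 3 + (-9)p ⟹ p = 9/20.
The Row player indifferent between R1 and R2: q·(-5) + (1−q)·2 = q·5 + (1−q)·(-7) ⟹ 2 + (-7)q = (-7) + 12q ⟹ q = 9/19.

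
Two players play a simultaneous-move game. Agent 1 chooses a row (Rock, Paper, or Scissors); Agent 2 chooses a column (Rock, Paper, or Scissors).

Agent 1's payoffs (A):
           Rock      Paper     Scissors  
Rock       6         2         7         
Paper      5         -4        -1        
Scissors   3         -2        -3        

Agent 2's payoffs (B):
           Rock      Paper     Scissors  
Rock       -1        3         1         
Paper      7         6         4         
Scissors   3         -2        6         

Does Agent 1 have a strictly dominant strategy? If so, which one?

Rock

A strategy is strictly dominant if it gives Agent 1 a strictly higher payoff than every other strategy, against every choice by the opponent.
Rock strictly dominates: vs Rock: 6 > each of {5, 3}; vs Paper: 2 > each of {-4, -2}; vs Scissors: 7 > each of {-1, -3}.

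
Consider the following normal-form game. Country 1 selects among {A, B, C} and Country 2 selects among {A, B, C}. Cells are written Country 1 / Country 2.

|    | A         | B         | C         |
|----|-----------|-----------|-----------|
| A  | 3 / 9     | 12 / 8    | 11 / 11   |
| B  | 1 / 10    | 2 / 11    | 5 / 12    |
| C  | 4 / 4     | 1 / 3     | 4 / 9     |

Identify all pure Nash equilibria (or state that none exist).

A profile is a Nash equilibrium when each player is best-responding to the other.
Country 1's best responses — vs A: C (payoff 4); vs B: A (payoff 12); vs C: A (payoff 11).
Country 2's best responses — vs A: C (payoff 11); vs B: C (payoff 12); vs C: C (payoff 9).
The only mutual best response is (A, C); neither player gains by switching there.

(A, C)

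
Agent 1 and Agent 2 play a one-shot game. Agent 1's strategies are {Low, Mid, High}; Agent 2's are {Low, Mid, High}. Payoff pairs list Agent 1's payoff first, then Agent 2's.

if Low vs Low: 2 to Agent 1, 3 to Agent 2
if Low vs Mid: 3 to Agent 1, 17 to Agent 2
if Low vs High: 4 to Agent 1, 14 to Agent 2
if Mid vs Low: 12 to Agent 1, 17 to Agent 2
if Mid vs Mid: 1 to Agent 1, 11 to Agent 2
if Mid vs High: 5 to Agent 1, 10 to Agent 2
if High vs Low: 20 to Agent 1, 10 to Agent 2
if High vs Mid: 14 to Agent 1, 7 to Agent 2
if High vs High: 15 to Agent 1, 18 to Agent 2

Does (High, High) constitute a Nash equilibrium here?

Yes

Holding Agent 2 at High: Agent 1 gets 15 from High, versus 4 from Low, 5 from Mid. No profitable deviation for Agent 1.
Holding Agent 1 at High: Agent 2 gets 18 from High, versus 10 from Low, 7 from Mid. No profitable deviation for Agent 2 either.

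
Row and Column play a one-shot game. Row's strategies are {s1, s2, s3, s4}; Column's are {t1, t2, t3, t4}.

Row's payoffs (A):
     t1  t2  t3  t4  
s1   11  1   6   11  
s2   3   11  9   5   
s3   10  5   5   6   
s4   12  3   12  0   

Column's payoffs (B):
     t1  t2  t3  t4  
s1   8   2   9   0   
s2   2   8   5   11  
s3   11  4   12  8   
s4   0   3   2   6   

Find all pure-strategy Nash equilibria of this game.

A profile is a Nash equilibrium when each player is best-responding to the other.
Row's best responses — vs t1: s4 (payoff 12); vs t2: s2 (payoff 11); vs t3: s4 (payoff 12); vs t4: s1 (payoff 11).
Column's best responses — vs s1: t3 (payoff 9); vs s2: t4 (payoff 11); vs s3: t3 (payoff 12); vs s4: t4 (payoff 6).
No cell has both players best-responding. For instance, Row's best reply to t3 is s4, but against s4 Column prefers t4 over t3.

No pure-strategy Nash equilibrium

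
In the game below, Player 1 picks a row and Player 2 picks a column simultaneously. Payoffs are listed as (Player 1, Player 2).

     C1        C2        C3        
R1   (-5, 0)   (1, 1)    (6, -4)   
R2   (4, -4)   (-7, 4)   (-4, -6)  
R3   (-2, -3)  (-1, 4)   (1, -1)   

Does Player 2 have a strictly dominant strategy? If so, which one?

C2

A strategy is strictly dominant if it gives Player 2 a strictly higher payoff than every other strategy, against every choice by the opponent.
C2 strictly dominates: vs R1: 1 > each of {0, -4}; vs R2: 4 > each of {-4, -6}; vs R3: 4 > each of {-3, -1}.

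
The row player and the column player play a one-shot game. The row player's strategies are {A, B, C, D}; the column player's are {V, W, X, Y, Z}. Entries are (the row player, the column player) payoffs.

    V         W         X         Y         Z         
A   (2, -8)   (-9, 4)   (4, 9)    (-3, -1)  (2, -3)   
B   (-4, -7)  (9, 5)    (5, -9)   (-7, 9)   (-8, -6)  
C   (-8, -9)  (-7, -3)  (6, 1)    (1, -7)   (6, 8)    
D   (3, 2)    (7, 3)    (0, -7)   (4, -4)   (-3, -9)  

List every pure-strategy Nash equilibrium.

(C, Z)

A profile is a Nash equilibrium when each player is best-responding to the other.
The row player's best responses — vs V: D (payoff 3); vs W: B (payoff 9); vs X: C (payoff 6); vs Y: D (payoff 4); vs Z: C (payoff 6).
The column player's best responses — vs A: X (payoff 9); vs B: Y (payoff 9); vs C: Z (payoff 8); vs D: W (payoff 3).
The only mutual best response is (C, Z); neither player gains by switching there.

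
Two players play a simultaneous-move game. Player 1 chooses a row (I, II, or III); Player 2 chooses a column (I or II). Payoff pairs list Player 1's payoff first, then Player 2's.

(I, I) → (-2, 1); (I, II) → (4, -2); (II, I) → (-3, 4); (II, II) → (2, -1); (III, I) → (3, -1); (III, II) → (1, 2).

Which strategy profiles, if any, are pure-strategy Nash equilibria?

None

Find each player's best response to every opponent strategy; NE are the intersections.
Player 1's best responses — vs I: III (payoff 3); vs II: I (payoff 4).
Player 2's best responses — vs I: I (payoff 1); vs II: I (payoff 4); vs III: II (payoff 2).
No cell has both players best-responding. For instance, Player 1's best reply to I is III, but against III Player 2 prefers II over I.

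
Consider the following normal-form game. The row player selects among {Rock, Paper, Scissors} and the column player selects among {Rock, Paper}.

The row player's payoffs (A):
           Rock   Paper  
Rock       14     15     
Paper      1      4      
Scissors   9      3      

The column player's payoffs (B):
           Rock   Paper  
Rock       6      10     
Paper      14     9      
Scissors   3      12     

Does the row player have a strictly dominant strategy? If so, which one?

Rock

Check whether one of the row player's strategies beats all alternatives regardless of what the opponent does.
Rock strictly dominates: vs Rock: 14 > each of {1, 9}; vs Paper: 15 > each of {4, 3}.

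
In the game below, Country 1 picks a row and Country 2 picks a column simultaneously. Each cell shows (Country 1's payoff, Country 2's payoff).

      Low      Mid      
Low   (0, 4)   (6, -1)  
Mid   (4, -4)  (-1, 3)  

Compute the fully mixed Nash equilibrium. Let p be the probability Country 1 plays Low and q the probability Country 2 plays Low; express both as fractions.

Each player's mixing probability is pinned down by making the *other* player indifferent.
Country 2 indifferent between Low and Mid: p·4 + (1−p)·(-4) = p·(-1) + (1−p)·3 ⟹ (-4) + 8p = 3 + (-4)p ⟹ p = 7/12.
Country 1 indifferent between Low and Mid: q·0 + (1−q)·6 = q·4 + (1−q)·(-1) ⟹ 6 + (-6)q = (-1) + 5q ⟹ q = 7/11.

p = 7/12, q = 7/11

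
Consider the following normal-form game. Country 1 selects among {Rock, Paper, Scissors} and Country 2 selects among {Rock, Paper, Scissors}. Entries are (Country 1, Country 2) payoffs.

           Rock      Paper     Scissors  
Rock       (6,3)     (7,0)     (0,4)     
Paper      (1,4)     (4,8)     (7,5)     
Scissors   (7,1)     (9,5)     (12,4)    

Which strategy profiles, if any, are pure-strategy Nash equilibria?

(Scissors, Paper)

Check mutual best responses: a cell is a NE iff neither player can gain by unilaterally deviating.
Country 1's best responses — vs Rock: Scissors (payoff 7); vs Paper: Scissors (payoff 9); vs Scissors: Scissors (payoff 12).
Country 2's best responses — vs Rock: Scissors (payoff 4); vs Paper: Paper (payoff 8); vs Scissors: Paper (payoff 5).
The only mutual best response is (Scissors, Paper); neither player gains by switching there.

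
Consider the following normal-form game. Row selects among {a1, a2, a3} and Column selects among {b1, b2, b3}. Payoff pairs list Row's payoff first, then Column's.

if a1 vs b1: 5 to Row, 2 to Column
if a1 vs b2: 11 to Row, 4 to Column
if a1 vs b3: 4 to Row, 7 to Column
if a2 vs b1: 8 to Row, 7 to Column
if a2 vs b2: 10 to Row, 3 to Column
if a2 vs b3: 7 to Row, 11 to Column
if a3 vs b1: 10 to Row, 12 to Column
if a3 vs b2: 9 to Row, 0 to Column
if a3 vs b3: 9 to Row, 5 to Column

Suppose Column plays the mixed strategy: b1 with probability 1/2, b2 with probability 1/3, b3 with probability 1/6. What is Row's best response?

Compute Row's expected payoff from each pure strategy against the given mix.
a1: (1/2)·5 + (1/3)·11 + (1/6)·4 = 41/6
a2: (1/2)·8 + (1/3)·10 + (1/6)·7 = 17/2
a3: (1/2)·10 + (1/3)·9 + (1/6)·9 = 19/2
Highest expected payoff is 19/2, from a3.

a3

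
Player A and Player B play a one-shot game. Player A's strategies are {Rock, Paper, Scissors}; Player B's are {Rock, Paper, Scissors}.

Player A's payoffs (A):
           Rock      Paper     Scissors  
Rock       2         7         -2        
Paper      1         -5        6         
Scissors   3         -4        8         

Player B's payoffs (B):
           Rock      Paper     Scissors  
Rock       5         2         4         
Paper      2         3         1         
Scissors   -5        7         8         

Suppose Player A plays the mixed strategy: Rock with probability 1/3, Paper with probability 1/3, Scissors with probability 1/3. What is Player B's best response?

Player B's best reply maximizes expected payoff against the mix.
Rock: (1/3)·5 + (1/3)·2 + (1/3)·(-5) = 2/3
Paper: (1/3)·2 + (1/3)·3 + (1/3)·7 = 4
Scissors: (1/3)·4 + (1/3)·1 + (1/3)·8 = 13/3
Highest expected payoff is 13/3, from Scissors.

Scissors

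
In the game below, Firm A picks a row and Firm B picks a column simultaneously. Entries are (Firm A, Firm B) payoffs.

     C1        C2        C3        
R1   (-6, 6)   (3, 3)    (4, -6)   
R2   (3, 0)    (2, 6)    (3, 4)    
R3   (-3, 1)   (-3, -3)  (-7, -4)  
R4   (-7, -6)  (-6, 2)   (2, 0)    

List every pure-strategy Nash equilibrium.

A profile is a Nash equilibrium when each player is best-responding to the other.
Firm A's best responses — vs C1: R2 (payoff 3); vs C2: R1 (payoff 3); vs C3: R1 (payoff 4).
Firm B's best responses — vs R1: C1 (payoff 6); vs R2: C2 (payoff 6); vs R3: C1 (payoff 1); vs R4: C2 (payoff 2).
No cell has both players best-responding. For instance, Firm A's best reply to C1 is R2, but against R2 Firm B prefers C2 over C1.

None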